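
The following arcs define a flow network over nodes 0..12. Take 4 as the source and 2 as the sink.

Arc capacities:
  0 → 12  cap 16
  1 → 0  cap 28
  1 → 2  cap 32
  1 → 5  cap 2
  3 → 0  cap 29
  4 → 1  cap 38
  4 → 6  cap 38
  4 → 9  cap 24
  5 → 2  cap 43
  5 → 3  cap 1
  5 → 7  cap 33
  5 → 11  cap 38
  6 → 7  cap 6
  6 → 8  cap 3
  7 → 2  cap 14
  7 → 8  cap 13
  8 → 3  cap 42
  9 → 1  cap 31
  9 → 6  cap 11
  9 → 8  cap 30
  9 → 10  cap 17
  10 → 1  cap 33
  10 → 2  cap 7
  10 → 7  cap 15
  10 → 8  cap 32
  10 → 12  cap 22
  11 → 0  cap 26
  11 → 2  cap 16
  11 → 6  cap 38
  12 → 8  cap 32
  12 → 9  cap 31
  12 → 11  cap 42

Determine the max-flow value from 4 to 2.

Maximum flow value: 71

augment #1: 4→1→2 bottleneck 32, total now 32
augment #2: 4→1→5→2 bottleneck 2, total now 34
augment #3: 4→6→7→2 bottleneck 6, total now 40
augment #4: 4→9→10→2 bottleneck 7, total now 47
augment #5: 4→9→10→7→2 bottleneck 8, total now 55
augment #6: 4→1→0→12→11→2 bottleneck 4, total now 59
augment #7: 4→9→10→12→11→2 bottleneck 2, total now 61
augment #8: 4→9→1→0→12→11→2 bottleneck 7, total now 68
augment #9: 4→6→8→3→0→12→11→2 bottleneck 3, total now 71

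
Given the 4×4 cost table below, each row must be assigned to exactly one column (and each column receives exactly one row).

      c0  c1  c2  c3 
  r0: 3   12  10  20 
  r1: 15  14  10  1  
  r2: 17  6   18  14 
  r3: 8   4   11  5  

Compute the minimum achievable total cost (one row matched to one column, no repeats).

Minimum assignment cost: 21

optimal assignment: row0→col0 (cost 3), row1→col3 (cost 1), row2→col1 (cost 6), row3→col2 (cost 11)
total = 3 + 1 + 6 + 11 = 21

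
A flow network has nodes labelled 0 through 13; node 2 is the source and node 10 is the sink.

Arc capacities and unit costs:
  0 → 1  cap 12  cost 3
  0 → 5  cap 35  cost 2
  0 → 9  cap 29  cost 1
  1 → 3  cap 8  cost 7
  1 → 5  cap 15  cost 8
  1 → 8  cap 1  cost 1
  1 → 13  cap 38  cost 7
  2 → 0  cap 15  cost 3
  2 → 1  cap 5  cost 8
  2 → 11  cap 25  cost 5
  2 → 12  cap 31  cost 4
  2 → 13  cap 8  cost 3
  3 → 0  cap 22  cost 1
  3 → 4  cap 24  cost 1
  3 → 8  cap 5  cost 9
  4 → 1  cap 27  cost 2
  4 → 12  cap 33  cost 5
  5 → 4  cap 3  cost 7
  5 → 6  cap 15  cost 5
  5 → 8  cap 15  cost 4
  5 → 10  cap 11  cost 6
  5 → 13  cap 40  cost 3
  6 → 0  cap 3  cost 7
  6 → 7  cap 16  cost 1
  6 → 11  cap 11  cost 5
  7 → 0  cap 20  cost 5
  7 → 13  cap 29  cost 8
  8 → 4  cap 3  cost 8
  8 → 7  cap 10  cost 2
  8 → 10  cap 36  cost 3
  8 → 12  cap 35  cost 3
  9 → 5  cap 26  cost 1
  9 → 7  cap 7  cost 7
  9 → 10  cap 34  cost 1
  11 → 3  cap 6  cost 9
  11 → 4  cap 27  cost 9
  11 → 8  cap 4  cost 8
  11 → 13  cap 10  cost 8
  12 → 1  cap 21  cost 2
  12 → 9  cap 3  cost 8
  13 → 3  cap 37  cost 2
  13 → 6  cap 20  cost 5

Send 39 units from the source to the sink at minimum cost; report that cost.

Minimum cost for 39 units: 388

shortest-cost path #1: 2→0→9→10 push 15 @ unit cost 5 (adds 75)
shortest-cost path #2: 2→13→3→0→9→10 push 8 @ unit cost 8 (adds 64)
shortest-cost path #3: 2→12→1→8→10 push 1 @ unit cost 10 (adds 10)
shortest-cost path #4: 2→12→9→10 push 3 @ unit cost 13 (adds 39)
shortest-cost path #5: 2→11→8→10 push 4 @ unit cost 16 (adds 64)
shortest-cost path #6: 2→12→1→3→0→9→10 push 6 @ unit cost 16 (adds 96)
shortest-cost path #7: 2→12→1→5→10 push 2 @ unit cost 20 (adds 40)
total cost = 388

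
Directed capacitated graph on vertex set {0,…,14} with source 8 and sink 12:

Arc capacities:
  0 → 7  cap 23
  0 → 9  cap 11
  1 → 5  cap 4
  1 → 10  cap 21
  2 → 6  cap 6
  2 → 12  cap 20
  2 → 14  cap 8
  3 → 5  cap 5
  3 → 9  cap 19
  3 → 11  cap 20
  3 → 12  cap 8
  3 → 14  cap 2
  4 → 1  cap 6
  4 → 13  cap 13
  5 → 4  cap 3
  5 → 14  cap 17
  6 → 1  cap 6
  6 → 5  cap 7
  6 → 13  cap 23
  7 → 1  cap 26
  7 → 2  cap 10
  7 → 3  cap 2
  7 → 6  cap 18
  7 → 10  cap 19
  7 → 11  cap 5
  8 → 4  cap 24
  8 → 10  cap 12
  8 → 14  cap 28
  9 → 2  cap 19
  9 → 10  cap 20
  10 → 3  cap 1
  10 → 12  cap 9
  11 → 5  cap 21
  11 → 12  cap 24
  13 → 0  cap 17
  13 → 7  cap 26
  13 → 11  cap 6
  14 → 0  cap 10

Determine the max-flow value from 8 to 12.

augment #1: 8→10→12 bottleneck 9, total now 9
augment #2: 8→10→3→12 bottleneck 1, total now 10
augment #3: 8→4→13→11→12 bottleneck 6, total now 16
augment #4: 8→4→13→7→2→12 bottleneck 7, total now 23
augment #5: 8→14→0→7→2→12 bottleneck 3, total now 26
augment #6: 8→14→0→7→3→12 bottleneck 2, total now 28
augment #7: 8→14→0→7→11→12 bottleneck 5, total now 33

Maximum flow value: 33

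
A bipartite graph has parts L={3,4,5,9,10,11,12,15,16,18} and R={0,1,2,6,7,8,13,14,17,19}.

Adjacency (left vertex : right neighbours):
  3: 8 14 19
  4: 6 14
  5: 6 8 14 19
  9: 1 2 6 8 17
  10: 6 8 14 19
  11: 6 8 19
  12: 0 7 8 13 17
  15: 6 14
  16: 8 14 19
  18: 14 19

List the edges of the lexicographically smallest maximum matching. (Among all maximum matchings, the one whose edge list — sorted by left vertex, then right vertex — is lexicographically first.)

|M| = 6 (so the lex-smallest maximum matching has 6 edges)
process left vertices in ascending order; for each, take the smallest-labelled available neighbour that still permits 6 edges overall, or leave it unmatched if none does
lex-smallest matching: {3-8, 4-6, 5-14, 9-1, 10-19, 12-0}

Lex-smallest maximum matching: {(3,8), (4,6), (5,14), (9,1), (10,19), (12,0)}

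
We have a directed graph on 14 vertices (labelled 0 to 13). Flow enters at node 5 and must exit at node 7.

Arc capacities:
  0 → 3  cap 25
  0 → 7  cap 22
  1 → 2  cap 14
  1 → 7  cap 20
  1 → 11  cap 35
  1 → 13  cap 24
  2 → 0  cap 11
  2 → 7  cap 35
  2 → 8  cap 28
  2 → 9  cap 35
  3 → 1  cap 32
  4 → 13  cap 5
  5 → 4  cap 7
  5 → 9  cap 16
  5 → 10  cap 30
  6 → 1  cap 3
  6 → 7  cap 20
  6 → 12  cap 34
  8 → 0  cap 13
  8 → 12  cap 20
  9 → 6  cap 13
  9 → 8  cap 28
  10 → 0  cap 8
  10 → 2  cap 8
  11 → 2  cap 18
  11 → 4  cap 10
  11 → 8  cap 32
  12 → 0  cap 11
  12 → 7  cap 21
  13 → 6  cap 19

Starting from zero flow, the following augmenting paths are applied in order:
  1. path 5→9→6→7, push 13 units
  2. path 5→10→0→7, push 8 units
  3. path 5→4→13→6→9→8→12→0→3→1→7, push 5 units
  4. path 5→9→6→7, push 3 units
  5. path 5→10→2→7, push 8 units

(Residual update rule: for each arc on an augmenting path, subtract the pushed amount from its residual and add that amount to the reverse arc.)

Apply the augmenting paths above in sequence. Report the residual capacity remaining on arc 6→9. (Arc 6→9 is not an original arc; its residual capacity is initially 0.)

Residual capacity of (6,9): 11

after path 1 (5→9→6→7, push 13): res(6,9)=13
after path 2 (5→10→0→7, push 8): res(6,9)=13
after path 3 (5→4→13→6→9→8→12→0→3→1→7, push 5): res(6,9)=8
after path 4 (5→9→6→7, push 3): res(6,9)=11
after path 5 (5→10→2→7, push 8): res(6,9)=11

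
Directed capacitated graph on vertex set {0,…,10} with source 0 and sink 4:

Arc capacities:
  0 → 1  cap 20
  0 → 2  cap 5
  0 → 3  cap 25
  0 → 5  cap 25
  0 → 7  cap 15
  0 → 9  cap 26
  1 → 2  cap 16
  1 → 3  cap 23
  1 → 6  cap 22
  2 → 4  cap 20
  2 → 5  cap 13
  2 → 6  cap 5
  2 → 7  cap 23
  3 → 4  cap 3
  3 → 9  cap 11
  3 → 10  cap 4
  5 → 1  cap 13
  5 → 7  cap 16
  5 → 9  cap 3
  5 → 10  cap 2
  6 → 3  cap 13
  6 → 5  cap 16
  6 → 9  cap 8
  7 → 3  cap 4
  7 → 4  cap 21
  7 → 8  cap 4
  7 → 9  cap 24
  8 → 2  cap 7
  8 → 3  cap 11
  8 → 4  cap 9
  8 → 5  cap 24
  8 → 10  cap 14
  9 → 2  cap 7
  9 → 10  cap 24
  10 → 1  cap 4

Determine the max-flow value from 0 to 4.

augment #1: 0→2→4 bottleneck 5, total now 5
augment #2: 0→3→4 bottleneck 3, total now 8
augment #3: 0→7→4 bottleneck 15, total now 23
augment #4: 0→1→2→4 bottleneck 15, total now 38
augment #5: 0→5→7→4 bottleneck 6, total now 44
augment #6: 0→5→7→8→4 bottleneck 4, total now 48

Maximum flow value: 48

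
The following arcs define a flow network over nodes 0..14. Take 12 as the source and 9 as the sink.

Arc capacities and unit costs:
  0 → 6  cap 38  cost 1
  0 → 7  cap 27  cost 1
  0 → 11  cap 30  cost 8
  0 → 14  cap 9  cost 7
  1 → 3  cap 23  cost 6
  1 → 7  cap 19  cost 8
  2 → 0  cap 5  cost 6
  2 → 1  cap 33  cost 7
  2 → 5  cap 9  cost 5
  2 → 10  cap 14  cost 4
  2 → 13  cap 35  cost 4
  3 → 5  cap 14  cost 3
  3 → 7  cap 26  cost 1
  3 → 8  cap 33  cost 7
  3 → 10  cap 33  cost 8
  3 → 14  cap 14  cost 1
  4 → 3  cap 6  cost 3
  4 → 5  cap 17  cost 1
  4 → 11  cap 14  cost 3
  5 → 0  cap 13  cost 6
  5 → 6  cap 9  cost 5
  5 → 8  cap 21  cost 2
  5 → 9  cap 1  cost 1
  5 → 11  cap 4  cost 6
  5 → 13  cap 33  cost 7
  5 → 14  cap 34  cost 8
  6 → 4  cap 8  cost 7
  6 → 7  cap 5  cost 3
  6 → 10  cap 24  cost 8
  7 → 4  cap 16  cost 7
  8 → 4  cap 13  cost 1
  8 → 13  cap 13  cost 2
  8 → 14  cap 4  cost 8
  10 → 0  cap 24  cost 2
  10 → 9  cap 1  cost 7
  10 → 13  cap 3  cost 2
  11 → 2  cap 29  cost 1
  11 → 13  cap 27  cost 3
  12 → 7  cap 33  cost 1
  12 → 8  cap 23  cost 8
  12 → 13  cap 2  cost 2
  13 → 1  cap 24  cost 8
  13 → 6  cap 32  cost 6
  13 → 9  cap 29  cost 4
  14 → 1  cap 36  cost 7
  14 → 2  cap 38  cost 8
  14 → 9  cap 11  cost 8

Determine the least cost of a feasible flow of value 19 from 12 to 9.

Minimum cost for 19 units: 258

shortest-cost path #1: 12→13→9 push 2 @ unit cost 6 (adds 12)
shortest-cost path #2: 12→7→4→5→9 push 1 @ unit cost 10 (adds 10)
shortest-cost path #3: 12→8→13→9 push 13 @ unit cost 14 (adds 182)
shortest-cost path #4: 12→7→4→11→13→9 push 3 @ unit cost 18 (adds 54)
total cost = 258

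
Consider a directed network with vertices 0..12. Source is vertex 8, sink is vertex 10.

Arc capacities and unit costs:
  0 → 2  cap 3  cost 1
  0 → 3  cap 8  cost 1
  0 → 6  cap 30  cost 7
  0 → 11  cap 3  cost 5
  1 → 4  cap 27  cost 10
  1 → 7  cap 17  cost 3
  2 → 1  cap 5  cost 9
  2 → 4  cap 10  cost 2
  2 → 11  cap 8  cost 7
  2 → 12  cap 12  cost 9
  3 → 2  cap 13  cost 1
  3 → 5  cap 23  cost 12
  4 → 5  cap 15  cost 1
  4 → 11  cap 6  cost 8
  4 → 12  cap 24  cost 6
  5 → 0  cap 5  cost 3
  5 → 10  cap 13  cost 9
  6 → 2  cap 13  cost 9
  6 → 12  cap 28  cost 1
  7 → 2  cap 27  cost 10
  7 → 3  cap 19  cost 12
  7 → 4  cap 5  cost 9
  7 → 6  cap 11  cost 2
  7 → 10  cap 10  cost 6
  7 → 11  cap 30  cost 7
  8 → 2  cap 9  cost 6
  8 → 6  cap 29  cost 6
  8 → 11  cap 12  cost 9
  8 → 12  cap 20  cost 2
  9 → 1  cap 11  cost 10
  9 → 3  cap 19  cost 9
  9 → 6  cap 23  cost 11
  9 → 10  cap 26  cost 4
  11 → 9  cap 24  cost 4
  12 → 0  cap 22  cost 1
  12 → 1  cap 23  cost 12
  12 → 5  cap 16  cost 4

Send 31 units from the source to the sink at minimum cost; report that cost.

shortest-cost path #1: 8→12→5→10 push 13 @ unit cost 15 (adds 195)
shortest-cost path #2: 8→12→0→11→9→10 push 3 @ unit cost 16 (adds 48)
shortest-cost path #3: 8→11→9→10 push 12 @ unit cost 17 (adds 204)
shortest-cost path #4: 8→12→0→2→11→9→10 push 3 @ unit cost 19 (adds 57)
total cost = 504

Minimum cost for 31 units: 504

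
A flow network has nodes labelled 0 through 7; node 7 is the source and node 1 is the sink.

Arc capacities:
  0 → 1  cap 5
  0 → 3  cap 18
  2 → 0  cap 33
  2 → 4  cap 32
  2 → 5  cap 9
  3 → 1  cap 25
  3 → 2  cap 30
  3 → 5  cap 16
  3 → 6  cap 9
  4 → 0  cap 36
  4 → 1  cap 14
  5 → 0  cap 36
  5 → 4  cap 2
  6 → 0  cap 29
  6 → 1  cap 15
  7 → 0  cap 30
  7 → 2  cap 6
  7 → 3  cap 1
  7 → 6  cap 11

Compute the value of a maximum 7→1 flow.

Maximum flow value: 41

augment #1: 7→0→1 bottleneck 5, total now 5
augment #2: 7→3→1 bottleneck 1, total now 6
augment #3: 7→6→1 bottleneck 11, total now 17
augment #4: 7→0→3→1 bottleneck 18, total now 35
augment #5: 7→2→4→1 bottleneck 6, total now 41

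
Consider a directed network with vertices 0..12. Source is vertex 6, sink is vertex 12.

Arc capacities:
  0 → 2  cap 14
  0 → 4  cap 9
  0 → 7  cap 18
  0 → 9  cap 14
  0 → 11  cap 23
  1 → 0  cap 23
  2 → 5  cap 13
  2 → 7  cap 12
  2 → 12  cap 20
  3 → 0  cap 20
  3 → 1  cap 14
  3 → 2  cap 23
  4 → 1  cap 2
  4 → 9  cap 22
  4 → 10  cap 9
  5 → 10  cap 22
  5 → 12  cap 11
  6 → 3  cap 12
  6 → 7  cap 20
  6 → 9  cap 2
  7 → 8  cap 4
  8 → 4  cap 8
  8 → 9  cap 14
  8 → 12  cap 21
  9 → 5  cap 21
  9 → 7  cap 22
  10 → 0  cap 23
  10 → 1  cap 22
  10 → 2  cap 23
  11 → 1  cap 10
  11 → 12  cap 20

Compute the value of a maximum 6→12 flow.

Maximum flow value: 18

augment #1: 6→3→2→12 bottleneck 12, total now 12
augment #2: 6→7→8→12 bottleneck 4, total now 16
augment #3: 6→9→5→12 bottleneck 2, total now 18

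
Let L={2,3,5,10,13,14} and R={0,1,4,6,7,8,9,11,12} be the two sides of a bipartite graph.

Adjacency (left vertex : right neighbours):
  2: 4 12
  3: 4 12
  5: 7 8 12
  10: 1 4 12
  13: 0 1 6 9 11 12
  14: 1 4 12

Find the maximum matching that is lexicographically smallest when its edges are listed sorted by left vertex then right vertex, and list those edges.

Lex-smallest maximum matching: {(2,4), (3,12), (5,7), (10,1), (13,0)}

|M| = 5 (so the lex-smallest maximum matching has 5 edges)
process left vertices in ascending order; for each, take the smallest-labelled available neighbour that still permits 5 edges overall, or leave it unmatched if none does
lex-smallest matching: {2-4, 3-12, 5-7, 10-1, 13-0}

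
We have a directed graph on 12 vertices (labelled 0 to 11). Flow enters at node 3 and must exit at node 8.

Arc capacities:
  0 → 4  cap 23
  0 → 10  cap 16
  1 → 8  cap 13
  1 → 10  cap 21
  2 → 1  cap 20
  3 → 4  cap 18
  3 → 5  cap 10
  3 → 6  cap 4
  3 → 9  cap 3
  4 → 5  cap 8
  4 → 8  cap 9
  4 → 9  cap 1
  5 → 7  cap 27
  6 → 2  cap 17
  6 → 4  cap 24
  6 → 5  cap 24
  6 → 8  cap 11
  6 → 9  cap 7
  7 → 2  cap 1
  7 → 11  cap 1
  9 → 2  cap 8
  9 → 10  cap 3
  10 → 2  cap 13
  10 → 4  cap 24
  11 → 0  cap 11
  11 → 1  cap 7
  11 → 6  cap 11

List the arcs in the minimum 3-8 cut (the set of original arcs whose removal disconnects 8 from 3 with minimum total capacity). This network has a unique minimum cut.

augment #1: 3→4→8 push 9
augment #2: 3→6→8 push 4
augment #3: 3→9→2→1→8 push 3
augment #4: 3→4→9→2→1→8 push 1
augment #5: 3→5→7→2→1→8 push 1
augment #6: 3→5→7→11→1→8 push 1
max flow = 19; residual-reachable set from 3 gives S-side
cut edges (S→T): {(3,6), (3,9), (4,8), (4,9), (7,2), (7,11)} total cap 19

Min-cut arcs: {(3,6), (3,9), (4,8), (4,9), (7,2), (7,11)} (total capacity 19)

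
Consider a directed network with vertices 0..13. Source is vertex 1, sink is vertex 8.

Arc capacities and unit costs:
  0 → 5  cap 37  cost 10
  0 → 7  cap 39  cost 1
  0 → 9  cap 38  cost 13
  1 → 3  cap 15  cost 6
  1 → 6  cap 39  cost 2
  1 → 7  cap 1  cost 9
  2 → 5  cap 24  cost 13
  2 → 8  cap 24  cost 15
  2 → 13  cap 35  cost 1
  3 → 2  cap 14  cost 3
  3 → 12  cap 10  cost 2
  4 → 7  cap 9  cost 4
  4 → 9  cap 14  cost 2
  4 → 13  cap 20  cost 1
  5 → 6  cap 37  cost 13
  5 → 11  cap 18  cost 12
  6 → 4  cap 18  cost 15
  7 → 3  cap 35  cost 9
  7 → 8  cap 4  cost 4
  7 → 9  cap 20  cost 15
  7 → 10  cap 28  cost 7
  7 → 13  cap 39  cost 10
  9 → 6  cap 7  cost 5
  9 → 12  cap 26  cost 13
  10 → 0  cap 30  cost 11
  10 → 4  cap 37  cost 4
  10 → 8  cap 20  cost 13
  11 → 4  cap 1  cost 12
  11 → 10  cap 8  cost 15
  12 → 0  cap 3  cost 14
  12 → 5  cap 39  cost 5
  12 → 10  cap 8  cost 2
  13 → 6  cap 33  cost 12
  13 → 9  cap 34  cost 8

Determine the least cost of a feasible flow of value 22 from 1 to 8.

shortest-cost path #1: 1→7→8 push 1 @ unit cost 13 (adds 13)
shortest-cost path #2: 1→3→12→10→4→7→8 push 3 @ unit cost 22 (adds 66)
shortest-cost path #3: 1→3→12→10→8 push 5 @ unit cost 23 (adds 115)
shortest-cost path #4: 1→3→2→8 push 7 @ unit cost 24 (adds 168)
shortest-cost path #5: 1→6→4→10→8 push 3 @ unit cost 26 (adds 78)
shortest-cost path #6: 1→6→4→7→10→8 push 3 @ unit cost 41 (adds 123)
total cost = 563

Minimum cost for 22 units: 563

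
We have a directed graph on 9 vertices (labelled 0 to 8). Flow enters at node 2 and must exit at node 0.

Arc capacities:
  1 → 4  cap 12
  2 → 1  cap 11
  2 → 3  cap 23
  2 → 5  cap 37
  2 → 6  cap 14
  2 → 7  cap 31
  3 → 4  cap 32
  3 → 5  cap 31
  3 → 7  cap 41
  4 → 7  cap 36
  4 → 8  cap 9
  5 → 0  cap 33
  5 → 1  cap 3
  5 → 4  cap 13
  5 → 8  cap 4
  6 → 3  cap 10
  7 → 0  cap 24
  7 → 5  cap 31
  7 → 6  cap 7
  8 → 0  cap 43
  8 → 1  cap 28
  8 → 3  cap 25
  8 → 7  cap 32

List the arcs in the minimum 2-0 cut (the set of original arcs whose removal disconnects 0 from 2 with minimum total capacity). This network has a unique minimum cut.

Min-cut arcs: {(4,8), (5,0), (5,8), (7,0)} (total capacity 70)

augment #1: 2→5→0 push 33
augment #2: 2→7→0 push 24
augment #3: 2→5→8→0 push 4
augment #4: 2→1→4→8→0 push 9
max flow = 70; residual-reachable set from 2 gives S-side
cut edges (S→T): {(4,8), (5,0), (5,8), (7,0)} total cap 70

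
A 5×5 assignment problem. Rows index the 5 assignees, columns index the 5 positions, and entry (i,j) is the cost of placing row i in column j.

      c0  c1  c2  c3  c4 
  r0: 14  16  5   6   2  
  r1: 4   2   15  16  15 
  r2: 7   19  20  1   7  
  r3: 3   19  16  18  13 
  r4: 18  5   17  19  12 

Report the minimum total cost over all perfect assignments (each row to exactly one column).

Minimum assignment cost: 23

optimal assignment: row0→col2 (cost 5), row1→col1 (cost 2), row2→col3 (cost 1), row3→col0 (cost 3), row4→col4 (cost 12)
total = 5 + 2 + 1 + 3 + 12 = 23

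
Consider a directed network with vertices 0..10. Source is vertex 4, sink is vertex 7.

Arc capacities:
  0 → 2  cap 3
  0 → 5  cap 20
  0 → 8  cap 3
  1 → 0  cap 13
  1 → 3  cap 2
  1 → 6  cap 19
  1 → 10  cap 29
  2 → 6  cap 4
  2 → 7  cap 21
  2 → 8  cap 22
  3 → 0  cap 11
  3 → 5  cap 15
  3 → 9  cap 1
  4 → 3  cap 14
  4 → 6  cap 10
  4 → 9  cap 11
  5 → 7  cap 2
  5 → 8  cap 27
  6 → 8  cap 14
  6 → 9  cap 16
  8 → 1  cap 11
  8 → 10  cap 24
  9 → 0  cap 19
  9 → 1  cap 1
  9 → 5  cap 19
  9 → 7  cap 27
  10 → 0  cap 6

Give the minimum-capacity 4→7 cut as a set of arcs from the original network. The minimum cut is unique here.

Min-cut arcs: {(0,2), (5,7), (9,7)} (total capacity 32)

augment #1: 4→9→7 push 11
augment #2: 4→3→5→7 push 2
augment #3: 4→3→9→7 push 1
augment #4: 4→6→9→7 push 10
augment #5: 4→3→0→2→7 push 3
augment #6: 4→3→0→8→1→6→9→7 push 3
augment #7: 4→3→5→8→1→6→9→7 push 2
max flow = 32; residual-reachable set from 4 gives S-side
cut edges (S→T): {(0,2), (5,7), (9,7)} total cap 32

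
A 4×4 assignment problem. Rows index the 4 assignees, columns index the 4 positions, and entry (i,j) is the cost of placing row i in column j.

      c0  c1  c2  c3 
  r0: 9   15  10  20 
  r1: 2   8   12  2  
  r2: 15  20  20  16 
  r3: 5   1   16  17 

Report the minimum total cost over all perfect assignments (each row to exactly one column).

Minimum assignment cost: 28

optimal assignment: row0→col2 (cost 10), row1→col3 (cost 2), row2→col0 (cost 15), row3→col1 (cost 1)
total = 10 + 2 + 15 + 1 = 28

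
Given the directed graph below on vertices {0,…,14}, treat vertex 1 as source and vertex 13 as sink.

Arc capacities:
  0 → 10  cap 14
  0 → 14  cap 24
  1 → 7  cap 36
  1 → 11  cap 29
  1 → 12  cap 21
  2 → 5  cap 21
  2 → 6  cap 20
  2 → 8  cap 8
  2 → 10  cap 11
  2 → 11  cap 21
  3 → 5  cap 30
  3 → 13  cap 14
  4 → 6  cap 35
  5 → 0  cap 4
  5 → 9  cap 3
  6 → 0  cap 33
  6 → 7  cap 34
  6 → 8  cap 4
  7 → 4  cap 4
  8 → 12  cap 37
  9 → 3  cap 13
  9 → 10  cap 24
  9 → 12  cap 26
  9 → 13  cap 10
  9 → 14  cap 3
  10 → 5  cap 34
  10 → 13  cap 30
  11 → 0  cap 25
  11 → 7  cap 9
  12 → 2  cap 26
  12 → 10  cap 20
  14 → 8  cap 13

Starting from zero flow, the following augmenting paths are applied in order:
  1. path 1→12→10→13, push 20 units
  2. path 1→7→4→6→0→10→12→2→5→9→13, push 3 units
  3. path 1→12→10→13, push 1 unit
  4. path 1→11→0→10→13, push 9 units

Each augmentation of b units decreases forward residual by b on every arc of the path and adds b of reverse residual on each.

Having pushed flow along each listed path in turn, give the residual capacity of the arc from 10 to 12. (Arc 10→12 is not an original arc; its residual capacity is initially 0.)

Residual capacity of (10,12): 18

after path 1 (1→12→10→13, push 20): res(10,12)=20
after path 2 (1→7→4→6→0→10→12→2→5→9→13, push 3): res(10,12)=17
after path 3 (1→12→10→13, push 1): res(10,12)=18
after path 4 (1→11→0→10→13, push 9): res(10,12)=18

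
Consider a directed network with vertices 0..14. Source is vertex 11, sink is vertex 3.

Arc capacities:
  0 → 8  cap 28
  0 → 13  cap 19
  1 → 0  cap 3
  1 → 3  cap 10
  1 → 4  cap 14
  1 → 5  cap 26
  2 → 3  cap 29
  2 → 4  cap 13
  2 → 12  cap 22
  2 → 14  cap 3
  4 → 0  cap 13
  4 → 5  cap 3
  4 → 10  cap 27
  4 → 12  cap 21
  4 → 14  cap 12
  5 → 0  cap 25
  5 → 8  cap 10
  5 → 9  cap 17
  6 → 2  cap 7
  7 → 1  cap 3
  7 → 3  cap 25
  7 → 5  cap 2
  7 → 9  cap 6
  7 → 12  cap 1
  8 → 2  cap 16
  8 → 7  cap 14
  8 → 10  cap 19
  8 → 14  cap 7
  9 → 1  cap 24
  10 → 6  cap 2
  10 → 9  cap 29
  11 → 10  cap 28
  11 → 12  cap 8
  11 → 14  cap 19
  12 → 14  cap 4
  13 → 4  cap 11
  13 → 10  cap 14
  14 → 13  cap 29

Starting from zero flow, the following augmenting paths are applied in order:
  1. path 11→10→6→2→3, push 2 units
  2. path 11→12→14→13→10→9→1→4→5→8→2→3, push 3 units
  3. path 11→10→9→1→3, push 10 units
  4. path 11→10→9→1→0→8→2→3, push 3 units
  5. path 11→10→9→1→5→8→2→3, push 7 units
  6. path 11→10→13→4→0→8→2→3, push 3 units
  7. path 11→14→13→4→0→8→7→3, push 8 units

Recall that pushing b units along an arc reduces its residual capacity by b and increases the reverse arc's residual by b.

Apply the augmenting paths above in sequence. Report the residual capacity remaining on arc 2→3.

Residual capacity of (2,3): 11

after path 1 (11→10→6→2→3, push 2): res(2,3)=27
after path 2 (11→12→14→13→10→9→1→4→5→8→2→3, push 3): res(2,3)=24
after path 3 (11→10→9→1→3, push 10): res(2,3)=24
after path 4 (11→10→9→1→0→8→2→3, push 3): res(2,3)=21
after path 5 (11→10→9→1→5→8→2→3, push 7): res(2,3)=14
after path 6 (11→10→13→4→0→8→2→3, push 3): res(2,3)=11
after path 7 (11→14→13→4→0→8→7→3, push 8): res(2,3)=11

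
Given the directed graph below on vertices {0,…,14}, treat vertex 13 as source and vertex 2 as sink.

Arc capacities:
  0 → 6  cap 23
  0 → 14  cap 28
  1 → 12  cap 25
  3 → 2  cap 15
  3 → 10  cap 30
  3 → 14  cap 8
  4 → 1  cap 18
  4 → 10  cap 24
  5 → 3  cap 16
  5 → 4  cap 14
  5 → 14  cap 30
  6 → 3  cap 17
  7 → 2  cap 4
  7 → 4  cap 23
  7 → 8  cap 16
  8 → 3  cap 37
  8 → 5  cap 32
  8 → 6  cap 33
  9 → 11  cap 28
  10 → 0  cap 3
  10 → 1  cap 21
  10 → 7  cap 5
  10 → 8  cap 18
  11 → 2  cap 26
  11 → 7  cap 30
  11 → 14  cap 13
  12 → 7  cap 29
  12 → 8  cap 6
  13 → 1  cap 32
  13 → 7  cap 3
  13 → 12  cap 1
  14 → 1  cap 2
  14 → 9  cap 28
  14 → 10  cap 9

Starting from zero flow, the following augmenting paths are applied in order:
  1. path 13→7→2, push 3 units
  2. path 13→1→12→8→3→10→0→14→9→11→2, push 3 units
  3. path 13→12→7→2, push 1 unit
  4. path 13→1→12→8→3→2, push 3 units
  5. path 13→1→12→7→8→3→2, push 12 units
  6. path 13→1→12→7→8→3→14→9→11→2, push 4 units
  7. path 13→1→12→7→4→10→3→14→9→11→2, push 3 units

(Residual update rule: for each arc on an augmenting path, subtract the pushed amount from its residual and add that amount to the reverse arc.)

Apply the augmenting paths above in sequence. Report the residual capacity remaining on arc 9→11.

Residual capacity of (9,11): 18

after path 1 (13→7→2, push 3): res(9,11)=28
after path 2 (13→1→12→8→3→10→0→14→9→11→2, push 3): res(9,11)=25
after path 3 (13→12→7→2, push 1): res(9,11)=25
after path 4 (13→1→12→8→3→2, push 3): res(9,11)=25
after path 5 (13→1→12→7→8→3→2, push 12): res(9,11)=25
after path 6 (13→1→12→7→8→3→14→9→11→2, push 4): res(9,11)=21
after path 7 (13→1→12→7→4→10→3→14→9→11→2, push 3): res(9,11)=18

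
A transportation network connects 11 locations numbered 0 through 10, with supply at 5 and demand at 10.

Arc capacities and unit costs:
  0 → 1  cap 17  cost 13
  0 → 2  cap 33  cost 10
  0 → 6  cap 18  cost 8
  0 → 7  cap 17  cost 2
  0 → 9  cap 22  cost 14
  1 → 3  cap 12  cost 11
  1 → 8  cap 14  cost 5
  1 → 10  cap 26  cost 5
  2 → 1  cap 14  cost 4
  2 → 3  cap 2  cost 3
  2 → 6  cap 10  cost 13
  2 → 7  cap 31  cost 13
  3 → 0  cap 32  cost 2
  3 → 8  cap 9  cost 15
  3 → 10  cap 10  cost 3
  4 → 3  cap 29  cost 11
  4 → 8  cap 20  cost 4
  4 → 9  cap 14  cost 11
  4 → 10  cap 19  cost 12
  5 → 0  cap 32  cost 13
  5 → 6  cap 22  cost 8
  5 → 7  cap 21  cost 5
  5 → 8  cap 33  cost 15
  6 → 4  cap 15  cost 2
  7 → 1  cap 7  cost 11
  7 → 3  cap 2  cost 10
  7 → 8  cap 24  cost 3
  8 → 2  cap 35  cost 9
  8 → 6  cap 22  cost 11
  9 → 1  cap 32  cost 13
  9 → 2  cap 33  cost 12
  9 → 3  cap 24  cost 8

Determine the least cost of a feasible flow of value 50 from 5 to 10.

Minimum cost for 50 units: 1288

shortest-cost path #1: 5→7→3→10 push 2 @ unit cost 18 (adds 36)
shortest-cost path #2: 5→7→1→10 push 7 @ unit cost 21 (adds 147)
shortest-cost path #3: 5→6→4→10 push 15 @ unit cost 22 (adds 330)
shortest-cost path #4: 5→7→8→2→3→10 push 2 @ unit cost 23 (adds 46)
shortest-cost path #5: 5→7→8→2→1→10 push 10 @ unit cost 26 (adds 260)
shortest-cost path #6: 5→0→1→10 push 9 @ unit cost 31 (adds 279)
shortest-cost path #7: 5→0→9→3→10 push 5 @ unit cost 38 (adds 190)
total cost = 1288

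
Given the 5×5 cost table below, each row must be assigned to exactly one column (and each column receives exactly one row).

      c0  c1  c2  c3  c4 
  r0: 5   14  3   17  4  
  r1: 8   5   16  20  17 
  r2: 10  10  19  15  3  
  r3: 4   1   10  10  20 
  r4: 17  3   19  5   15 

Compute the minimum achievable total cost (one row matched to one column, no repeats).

Minimum assignment cost: 20

one of 2 optimal assignments: row0→col2 (cost 3), row1→col0 (cost 8), row2→col4 (cost 3), row3→col1 (cost 1), row4→col3 (cost 5)
total = 3 + 8 + 3 + 1 + 5 = 20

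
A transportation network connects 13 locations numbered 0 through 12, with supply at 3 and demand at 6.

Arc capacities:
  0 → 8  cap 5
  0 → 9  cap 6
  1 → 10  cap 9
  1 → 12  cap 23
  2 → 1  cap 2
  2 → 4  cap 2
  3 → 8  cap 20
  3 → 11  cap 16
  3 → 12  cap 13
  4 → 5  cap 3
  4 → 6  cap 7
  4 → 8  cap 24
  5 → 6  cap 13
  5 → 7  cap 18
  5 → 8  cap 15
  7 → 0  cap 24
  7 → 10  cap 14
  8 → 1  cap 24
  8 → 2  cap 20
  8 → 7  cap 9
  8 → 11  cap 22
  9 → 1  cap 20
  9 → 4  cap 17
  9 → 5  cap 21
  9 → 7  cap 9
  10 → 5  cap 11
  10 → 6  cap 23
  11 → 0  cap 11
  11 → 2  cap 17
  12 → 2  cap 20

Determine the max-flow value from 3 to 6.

Maximum flow value: 26

augment #1: 3→8→1→10→6 bottleneck 9, total now 9
augment #2: 3→8→2→4→6 bottleneck 2, total now 11
augment #3: 3→8→7→10→6 bottleneck 9, total now 20
augment #4: 3→11→0→9→4→6 bottleneck 5, total now 25
augment #5: 3→11→0→9→5→6 bottleneck 1, total now 26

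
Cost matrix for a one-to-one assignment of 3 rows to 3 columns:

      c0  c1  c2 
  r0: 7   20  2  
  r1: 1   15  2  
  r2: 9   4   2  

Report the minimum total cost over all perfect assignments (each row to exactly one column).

Minimum assignment cost: 7

optimal assignment: row0→col2 (cost 2), row1→col0 (cost 1), row2→col1 (cost 4)
total = 2 + 1 + 4 = 7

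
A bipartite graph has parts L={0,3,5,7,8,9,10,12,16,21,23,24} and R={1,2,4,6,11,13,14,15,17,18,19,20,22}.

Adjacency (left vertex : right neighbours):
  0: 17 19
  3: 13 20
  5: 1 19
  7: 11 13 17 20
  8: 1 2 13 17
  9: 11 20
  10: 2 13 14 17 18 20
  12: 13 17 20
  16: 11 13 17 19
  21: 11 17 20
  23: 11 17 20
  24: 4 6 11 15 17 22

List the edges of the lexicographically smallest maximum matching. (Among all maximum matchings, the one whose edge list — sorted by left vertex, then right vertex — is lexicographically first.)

|M| = 9 (so the lex-smallest maximum matching has 9 edges)
process left vertices in ascending order; for each, take the smallest-labelled available neighbour that still permits 9 edges overall, or leave it unmatched if none does
lex-smallest matching: {0-17, 3-13, 5-1, 7-11, 8-2, 9-20, 10-14, 16-19, 24-4}

Lex-smallest maximum matching: {(0,17), (3,13), (5,1), (7,11), (8,2), (9,20), (10,14), (16,19), (24,4)}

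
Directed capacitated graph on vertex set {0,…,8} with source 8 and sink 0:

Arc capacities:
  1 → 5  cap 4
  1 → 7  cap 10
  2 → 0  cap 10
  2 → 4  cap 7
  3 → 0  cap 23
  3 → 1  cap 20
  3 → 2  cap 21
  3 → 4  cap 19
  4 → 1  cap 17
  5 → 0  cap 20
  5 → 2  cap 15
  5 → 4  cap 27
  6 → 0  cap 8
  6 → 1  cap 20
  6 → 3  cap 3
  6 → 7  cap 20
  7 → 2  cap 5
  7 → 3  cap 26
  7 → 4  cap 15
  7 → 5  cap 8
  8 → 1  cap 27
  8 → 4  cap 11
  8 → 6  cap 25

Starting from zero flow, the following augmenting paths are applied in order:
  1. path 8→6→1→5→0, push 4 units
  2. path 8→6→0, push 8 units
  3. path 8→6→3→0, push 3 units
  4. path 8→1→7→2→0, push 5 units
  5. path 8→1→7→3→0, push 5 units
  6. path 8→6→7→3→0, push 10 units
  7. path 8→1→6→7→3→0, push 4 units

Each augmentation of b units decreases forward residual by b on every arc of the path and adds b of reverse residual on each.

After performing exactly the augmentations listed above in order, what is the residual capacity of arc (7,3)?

after path 1 (8→6→1→5→0, push 4): res(7,3)=26
after path 2 (8→6→0, push 8): res(7,3)=26
after path 3 (8→6→3→0, push 3): res(7,3)=26
after path 4 (8→1→7→2→0, push 5): res(7,3)=26
after path 5 (8→1→7→3→0, push 5): res(7,3)=21
after path 6 (8→6→7→3→0, push 10): res(7,3)=11
after path 7 (8→1→6→7→3→0, push 4): res(7,3)=7

Residual capacity of (7,3): 7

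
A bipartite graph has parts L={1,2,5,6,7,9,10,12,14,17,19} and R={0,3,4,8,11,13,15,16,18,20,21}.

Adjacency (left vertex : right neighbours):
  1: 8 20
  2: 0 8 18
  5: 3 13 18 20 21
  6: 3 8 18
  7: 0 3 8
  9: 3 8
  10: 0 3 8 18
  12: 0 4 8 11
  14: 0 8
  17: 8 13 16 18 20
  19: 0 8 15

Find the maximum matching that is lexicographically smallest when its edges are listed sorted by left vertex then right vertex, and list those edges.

|M| = 9 (so the lex-smallest maximum matching has 9 edges)
process left vertices in ascending order; for each, take the smallest-labelled available neighbour that still permits 9 edges overall, or leave it unmatched if none does
lex-smallest matching: {1-20, 2-0, 5-13, 6-3, 7-8, 10-18, 12-4, 17-16, 19-15}

Lex-smallest maximum matching: {(1,20), (2,0), (5,13), (6,3), (7,8), (10,18), (12,4), (17,16), (19,15)}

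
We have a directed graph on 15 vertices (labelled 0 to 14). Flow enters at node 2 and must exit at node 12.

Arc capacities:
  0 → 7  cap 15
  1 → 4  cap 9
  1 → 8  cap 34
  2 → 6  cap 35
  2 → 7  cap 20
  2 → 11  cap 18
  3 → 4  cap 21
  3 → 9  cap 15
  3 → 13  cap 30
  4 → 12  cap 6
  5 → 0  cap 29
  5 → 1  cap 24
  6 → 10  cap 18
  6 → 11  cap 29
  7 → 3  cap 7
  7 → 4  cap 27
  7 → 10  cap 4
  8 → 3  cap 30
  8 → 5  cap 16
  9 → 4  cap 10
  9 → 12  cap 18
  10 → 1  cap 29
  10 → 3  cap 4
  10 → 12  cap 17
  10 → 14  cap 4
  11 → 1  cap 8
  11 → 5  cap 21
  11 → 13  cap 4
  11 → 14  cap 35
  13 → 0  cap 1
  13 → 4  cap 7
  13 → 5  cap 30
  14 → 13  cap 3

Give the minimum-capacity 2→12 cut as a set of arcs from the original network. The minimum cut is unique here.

Min-cut arcs: {(3,9), (4,12), (10,12)} (total capacity 38)

augment #1: 2→6→10→12 push 17
augment #2: 2→7→4→12 push 6
augment #3: 2→7→3→9→12 push 7
augment #4: 2→6→10→3→9→12 push 1
augment #5: 2→7→10→3→9→12 push 3
augment #6: 2→11→1→8→3→9→12 push 4
max flow = 38; residual-reachable set from 2 gives S-side
cut edges (S→T): {(3,9), (4,12), (10,12)} total cap 38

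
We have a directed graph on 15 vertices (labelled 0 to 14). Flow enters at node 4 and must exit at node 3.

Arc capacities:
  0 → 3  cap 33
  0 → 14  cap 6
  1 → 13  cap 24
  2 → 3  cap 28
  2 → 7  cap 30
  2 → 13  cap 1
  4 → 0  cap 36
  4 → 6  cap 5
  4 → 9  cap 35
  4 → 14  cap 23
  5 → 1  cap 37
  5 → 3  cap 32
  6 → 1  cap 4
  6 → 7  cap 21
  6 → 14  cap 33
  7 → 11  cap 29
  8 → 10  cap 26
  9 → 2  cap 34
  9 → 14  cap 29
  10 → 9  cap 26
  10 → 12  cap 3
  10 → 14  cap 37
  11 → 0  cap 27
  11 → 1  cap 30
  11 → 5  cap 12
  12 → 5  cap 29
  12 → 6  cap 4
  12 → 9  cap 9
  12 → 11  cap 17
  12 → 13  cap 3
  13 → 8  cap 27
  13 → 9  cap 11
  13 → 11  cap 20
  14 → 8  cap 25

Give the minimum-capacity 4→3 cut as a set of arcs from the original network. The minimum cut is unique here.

Min-cut arcs: {(0,3), (4,6), (9,2), (10,12)} (total capacity 75)

augment #1: 4→0→3 push 33
augment #2: 4→9→2→3 push 28
augment #3: 4→6→7→11→5→3 push 5
augment #4: 4→9→2→7→11→5→3 push 6
augment #5: 4→14→8→10→12→5→3 push 3
max flow = 75; residual-reachable set from 4 gives S-side
cut edges (S→T): {(0,3), (4,6), (9,2), (10,12)} total cap 75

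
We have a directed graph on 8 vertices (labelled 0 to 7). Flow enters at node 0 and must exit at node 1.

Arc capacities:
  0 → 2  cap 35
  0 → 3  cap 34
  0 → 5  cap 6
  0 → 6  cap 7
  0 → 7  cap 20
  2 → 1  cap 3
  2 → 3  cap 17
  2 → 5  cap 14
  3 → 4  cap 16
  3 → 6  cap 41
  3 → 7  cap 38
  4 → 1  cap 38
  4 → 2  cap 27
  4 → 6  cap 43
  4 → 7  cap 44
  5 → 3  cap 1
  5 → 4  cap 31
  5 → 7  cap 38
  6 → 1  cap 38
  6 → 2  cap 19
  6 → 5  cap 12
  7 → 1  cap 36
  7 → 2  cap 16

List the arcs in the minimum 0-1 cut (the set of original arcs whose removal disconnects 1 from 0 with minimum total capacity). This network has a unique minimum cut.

Min-cut arcs: {(0,3), (0,5), (0,6), (0,7), (2,1), (2,3), (2,5)} (total capacity 101)

augment #1: 0→2→1 push 3
augment #2: 0→6→1 push 7
augment #3: 0→7→1 push 20
augment #4: 0→3→4→1 push 16
augment #5: 0→3→6→1 push 18
augment #6: 0→5→4→1 push 6
augment #7: 0→2→3→6→1 push 13
augment #8: 0→2→3→7→1 push 4
augment #9: 0→2→5→4→1 push 14
max flow = 101; residual-reachable set from 0 gives S-side
cut edges (S→T): {(0,3), (0,5), (0,6), (0,7), (2,1), (2,3), (2,5)} total cap 101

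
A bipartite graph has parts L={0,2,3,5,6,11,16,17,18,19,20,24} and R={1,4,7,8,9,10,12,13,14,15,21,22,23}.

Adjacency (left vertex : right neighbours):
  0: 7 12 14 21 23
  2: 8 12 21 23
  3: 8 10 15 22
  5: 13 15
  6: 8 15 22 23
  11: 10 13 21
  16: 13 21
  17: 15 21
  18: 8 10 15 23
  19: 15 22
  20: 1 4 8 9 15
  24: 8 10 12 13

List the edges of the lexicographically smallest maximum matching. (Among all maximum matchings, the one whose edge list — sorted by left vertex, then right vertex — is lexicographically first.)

Lex-smallest maximum matching: {(0,7), (2,8), (3,10), (5,13), (6,15), (11,21), (18,23), (19,22), (20,1), (24,12)}

|M| = 10 (so the lex-smallest maximum matching has 10 edges)
process left vertices in ascending order; for each, take the smallest-labelled available neighbour that still permits 10 edges overall, or leave it unmatched if none does
lex-smallest matching: {0-7, 2-8, 3-10, 5-13, 6-15, 11-21, 18-23, 19-22, 20-1, 24-12}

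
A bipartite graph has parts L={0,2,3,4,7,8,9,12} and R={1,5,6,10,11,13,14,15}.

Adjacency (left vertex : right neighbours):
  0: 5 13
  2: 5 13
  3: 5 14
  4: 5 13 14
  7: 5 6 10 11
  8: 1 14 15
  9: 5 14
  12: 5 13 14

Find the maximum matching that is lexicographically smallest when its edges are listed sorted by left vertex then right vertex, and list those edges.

Lex-smallest maximum matching: {(0,5), (2,13), (3,14), (7,6), (8,1)}

|M| = 5 (so the lex-smallest maximum matching has 5 edges)
process left vertices in ascending order; for each, take the smallest-labelled available neighbour that still permits 5 edges overall, or leave it unmatched if none does
lex-smallest matching: {0-5, 2-13, 3-14, 7-6, 8-1}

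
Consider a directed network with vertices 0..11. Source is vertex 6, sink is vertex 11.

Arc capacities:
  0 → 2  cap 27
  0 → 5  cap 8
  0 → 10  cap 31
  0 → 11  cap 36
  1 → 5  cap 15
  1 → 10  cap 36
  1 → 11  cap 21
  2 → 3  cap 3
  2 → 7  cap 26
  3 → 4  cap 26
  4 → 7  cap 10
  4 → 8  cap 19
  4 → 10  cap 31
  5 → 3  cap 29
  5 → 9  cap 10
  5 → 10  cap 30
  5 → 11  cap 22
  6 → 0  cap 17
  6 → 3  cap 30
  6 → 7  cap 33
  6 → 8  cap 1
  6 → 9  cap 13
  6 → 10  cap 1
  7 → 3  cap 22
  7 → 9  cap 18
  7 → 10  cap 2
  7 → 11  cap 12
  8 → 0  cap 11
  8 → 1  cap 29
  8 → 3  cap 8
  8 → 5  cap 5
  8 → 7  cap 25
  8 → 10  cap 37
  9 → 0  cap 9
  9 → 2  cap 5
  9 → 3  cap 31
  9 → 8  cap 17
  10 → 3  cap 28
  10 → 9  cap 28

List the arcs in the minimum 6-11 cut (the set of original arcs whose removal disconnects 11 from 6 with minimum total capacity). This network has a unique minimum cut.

Min-cut arcs: {(4,8), (6,0), (6,8), (7,11), (9,0), (9,8)} (total capacity 75)

augment #1: 6→0→11 push 17
augment #2: 6→7→11 push 12
augment #3: 6→8→0→11 push 1
augment #4: 6→9→0→11 push 9
augment #5: 6→9→8→0→11 push 4
augment #6: 6→3→4→8→0→11 push 5
augment #7: 6→3→4→8→1→11 push 14
augment #8: 6→7→9→8→1→11 push 7
augment #9: 6→7→9→8→5→11 push 5
augment #10: 6→7→9→8→0→5→11 push 1
max flow = 75; residual-reachable set from 6 gives S-side
cut edges (S→T): {(4,8), (6,0), (6,8), (7,11), (9,0), (9,8)} total cap 75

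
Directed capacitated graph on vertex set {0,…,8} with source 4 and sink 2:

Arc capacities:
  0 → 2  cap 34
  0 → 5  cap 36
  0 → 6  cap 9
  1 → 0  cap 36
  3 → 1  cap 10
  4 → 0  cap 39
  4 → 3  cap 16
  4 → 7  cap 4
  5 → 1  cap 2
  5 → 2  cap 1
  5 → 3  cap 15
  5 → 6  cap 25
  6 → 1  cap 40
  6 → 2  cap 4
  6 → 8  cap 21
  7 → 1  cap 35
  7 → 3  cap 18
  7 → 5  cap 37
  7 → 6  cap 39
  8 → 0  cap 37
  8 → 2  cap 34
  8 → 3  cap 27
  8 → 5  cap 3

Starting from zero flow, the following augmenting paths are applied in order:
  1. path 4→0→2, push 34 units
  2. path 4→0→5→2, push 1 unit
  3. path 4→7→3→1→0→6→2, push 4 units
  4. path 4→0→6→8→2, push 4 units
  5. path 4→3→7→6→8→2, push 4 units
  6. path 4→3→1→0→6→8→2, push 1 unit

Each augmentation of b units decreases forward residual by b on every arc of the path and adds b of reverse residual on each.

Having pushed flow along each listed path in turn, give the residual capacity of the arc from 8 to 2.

Residual capacity of (8,2): 25

after path 1 (4→0→2, push 34): res(8,2)=34
after path 2 (4→0→5→2, push 1): res(8,2)=34
after path 3 (4→7→3→1→0→6→2, push 4): res(8,2)=34
after path 4 (4→0→6→8→2, push 4): res(8,2)=30
after path 5 (4→3→7→6→8→2, push 4): res(8,2)=26
after path 6 (4→3→1→0→6→8→2, push 1): res(8,2)=25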